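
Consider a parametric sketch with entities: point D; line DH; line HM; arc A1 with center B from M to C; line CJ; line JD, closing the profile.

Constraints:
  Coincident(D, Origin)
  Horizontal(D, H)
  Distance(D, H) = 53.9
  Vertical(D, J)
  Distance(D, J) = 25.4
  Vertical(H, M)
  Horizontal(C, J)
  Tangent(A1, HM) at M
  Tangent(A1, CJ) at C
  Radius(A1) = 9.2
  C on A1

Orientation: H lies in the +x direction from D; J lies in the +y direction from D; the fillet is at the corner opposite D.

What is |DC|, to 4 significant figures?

51.41

D is at the origin; DH is horizontal with |DH| = 53.9 and H on the +x side, so H = (53.90, 0.000). D and J share the same x with |DJ| = 25.4 and J on the +y side, so J = (0.000, 25.40). The virtual corner opposite D is at (53.90, 25.40). Tangency of A1 to HM means the radius BM is perpendicular to HM and since A1 is tangent to CJ there, BC ⟂ CJ, with radius 9.2, so the center B sits 9.2 in from both sides at B = (44.70, 16.20). That places the tangent points at M = (53.90, 16.20) on HM and C = (44.70, 25.40) on CJ. Then |DC| = |C − D| = 51.41.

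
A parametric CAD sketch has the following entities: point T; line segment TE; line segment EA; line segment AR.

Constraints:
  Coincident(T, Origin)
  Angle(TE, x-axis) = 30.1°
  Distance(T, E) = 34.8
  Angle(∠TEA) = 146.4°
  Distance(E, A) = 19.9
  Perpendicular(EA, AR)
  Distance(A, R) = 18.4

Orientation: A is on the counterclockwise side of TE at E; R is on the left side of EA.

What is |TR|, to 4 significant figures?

48.89

T is at the origin; TE runs at 30.1° with length 34.8, so E = 34.8·(cos 30.1°, sin 30.1°) = (30.11, 17.45). ∠TEA = 146.4°, so EA runs at 30.1° + (180° − 146.4°) = 63.70° from the x-axis; with |EA| = 19.9, A = E + 19.9·(cos 63.70°, sin 63.70°) = (38.92, 35.29). The perpendicularity gives AR at right angles to EA; with |AR| = 18.4 on the left of EA, R = A + 18.4·(-0.8965, 0.4431) = (22.43, 43.45). Then |TR| = |R − T| = 48.89.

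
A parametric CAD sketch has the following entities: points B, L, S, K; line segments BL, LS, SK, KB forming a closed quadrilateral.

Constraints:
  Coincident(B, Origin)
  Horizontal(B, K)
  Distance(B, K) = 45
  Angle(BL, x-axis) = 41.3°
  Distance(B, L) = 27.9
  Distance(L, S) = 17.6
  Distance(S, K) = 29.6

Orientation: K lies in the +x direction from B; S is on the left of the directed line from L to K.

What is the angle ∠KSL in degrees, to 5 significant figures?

75.042°

B is at the origin; BK is horizontal with |BK| = 45.0 and K in +x, so K = (45.0, 0). BL runs at 41.3° with |BL| = 27.9, so L = (20.960, 18.414). S is determined by |LS| = 17.6 and |SK| = 29.6 together: it lies at the intersection of circle(L, 17.6) and circle(K, 29.6). With |LK| = 30.282, the foot of the radical line on LK is 5.7887 from L and the perpendicular offset is √(17.6² − 5.7887²) = 16.621. Taking the left-of-LK solution: S = (35.663, 28.089).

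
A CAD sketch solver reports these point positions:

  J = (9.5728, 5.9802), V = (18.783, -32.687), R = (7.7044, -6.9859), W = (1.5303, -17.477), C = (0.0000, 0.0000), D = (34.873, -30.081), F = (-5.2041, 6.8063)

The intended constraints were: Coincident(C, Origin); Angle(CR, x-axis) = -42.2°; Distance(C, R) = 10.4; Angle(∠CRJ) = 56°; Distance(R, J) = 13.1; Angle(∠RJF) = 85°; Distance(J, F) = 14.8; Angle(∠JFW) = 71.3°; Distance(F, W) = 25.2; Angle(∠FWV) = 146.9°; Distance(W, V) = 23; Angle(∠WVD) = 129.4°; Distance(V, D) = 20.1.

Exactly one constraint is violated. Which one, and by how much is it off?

Distance(V, D) = 20.1 — off by 3.80.

C = (0.00, 0.00) ✓; CR at -42.20° ✓; |CR| = 10.40 ✓; ∠CRJ = 56.00° ✓; |RJ| = 13.10 ✓; ∠RJF = 85.00° ✓; |JF| = 14.80 ✓; ∠JFW = 71.30° ✓; |FW| = 25.20 ✓; ∠FWV = 146.9° ✓; |WV| = 23.00 ✓; ∠WVD = 129.4° ✓; |VD| = 16.30 ✗.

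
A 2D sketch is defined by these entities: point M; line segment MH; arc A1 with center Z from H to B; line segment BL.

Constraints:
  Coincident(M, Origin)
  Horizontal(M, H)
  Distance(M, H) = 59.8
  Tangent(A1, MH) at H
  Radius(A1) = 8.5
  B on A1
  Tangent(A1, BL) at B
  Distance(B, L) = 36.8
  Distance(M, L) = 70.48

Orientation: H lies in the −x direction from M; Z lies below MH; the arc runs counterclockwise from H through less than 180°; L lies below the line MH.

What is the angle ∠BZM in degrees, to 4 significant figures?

165.6°

M is at the origin; M and H share the same y with |MH| = 59.8 and H on the −x side, so H = (-59.80, 0.000). Tangency of A1 to MH means the radius ZH is perpendicular to MH, so Z = H + (0, -8.5) = (-59.80, -8.500). Since ZB ⟂ BL (tangency), |ZL| = √(8.5² + 36.8²) = 37.77 regardless of where B sits on A1. So L lies on both circle(M, 70.48) and circle(Z, 37.77); the below-MH intersection is L = (-53.61, -45.76). B is the foot of the tangent from L: B = (-67.66, -11.75).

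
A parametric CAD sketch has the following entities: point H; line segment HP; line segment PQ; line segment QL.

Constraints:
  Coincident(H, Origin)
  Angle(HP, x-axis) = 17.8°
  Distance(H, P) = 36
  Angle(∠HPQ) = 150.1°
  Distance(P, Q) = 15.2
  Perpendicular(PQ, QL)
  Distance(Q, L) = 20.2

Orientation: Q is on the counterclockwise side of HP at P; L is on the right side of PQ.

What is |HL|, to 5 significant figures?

60.073

H is at the origin; HP runs at 17.8° with length 36.0, so P = 36.0·(cos 17.8°, sin 17.8°) = (34.277, 11.005). ∠HPQ = 150.1°, so PQ runs at 17.8° + (180° − 150.1°) = 47.700° from the x-axis; with |PQ| = 15.2, Q = P + 15.2·(cos 47.700°, sin 47.700°) = (44.506, 22.247). PQ is perpendicular to QL; with |QL| = 20.2 on the right of PQ, L = Q + 20.2·(0.73963, -0.67301) = (59.447, 8.6526). Then |HL| = |L − H| = 60.073.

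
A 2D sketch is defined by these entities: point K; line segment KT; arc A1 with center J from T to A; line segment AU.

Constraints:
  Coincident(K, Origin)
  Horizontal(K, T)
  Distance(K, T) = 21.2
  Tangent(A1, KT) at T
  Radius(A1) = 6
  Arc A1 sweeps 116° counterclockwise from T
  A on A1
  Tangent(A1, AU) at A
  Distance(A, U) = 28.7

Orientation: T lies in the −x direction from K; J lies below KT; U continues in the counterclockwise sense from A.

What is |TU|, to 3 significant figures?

35.2

On A1, T sits at bearing 90° from J; a 116° counterclockwise sweep puts A at bearing 206°, so A = J + 6.0·(cos 206°, sin 206°) = (-26.6, -8.63). A1 meets AU tangentially, so JA is at right angles to AU, so AU runs along (−sin 206°, cos 206°); with |AU| = 28.7, U = (-14.0, -34.4). Then |TU| = |U − T| = 35.2.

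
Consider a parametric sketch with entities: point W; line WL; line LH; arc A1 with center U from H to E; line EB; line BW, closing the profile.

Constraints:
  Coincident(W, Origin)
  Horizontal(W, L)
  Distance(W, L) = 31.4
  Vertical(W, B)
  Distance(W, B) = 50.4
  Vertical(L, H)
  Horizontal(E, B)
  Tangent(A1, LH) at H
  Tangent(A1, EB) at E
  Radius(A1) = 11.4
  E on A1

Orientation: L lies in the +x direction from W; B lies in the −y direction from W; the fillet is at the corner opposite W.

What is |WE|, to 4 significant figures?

54.22

The virtual corner opposite W is at (31.40, -50.40). The tangent condition forces UH to be normal to LH and the tangent condition forces UE to be normal to EB, with radius 11.4, so the center U sits 11.4 in from both sides at U = (20.00, -39.00). That places the tangent points at H = (31.40, -39.00) on LH and E = (20.00, -50.40) on EB. Then |WE| = |E − W| = 54.22.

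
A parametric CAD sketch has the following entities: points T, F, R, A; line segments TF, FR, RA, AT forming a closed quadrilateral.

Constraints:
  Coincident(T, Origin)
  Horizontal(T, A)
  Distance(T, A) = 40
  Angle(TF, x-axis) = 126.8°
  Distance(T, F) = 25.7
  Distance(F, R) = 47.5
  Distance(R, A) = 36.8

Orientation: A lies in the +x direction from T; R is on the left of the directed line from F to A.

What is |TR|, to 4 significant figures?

46.20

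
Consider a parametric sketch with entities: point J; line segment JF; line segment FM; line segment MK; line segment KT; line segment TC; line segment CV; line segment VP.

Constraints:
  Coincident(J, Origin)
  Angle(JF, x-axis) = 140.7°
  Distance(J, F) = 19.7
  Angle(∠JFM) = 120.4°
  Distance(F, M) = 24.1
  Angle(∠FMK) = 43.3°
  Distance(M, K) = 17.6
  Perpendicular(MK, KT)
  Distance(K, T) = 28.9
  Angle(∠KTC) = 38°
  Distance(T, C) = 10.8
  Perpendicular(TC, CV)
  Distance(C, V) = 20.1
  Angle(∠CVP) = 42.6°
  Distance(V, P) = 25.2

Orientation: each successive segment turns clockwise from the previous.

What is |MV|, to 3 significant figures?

28.0

J is at the origin; JF runs at 140.7° with length 19.7, so F = (-15.2, 12.5). ∠JFM = 120.4° gives FM at 81.1° from the x-axis; with |FM| = 24.1, M = (-11.5, 36.3). ∠FMK = 43.3° gives MK at -55.6° from the x-axis; with |MK| = 17.6, K = (-1.57, 21.8). MK ⟂ KT, so KT runs at -146°; with |KT| = 28.9, T = (-25.4, 5.44). ∠KTC = 38.0° gives TC at 72.4° from the x-axis; with |TC| = 10.8, C = (-22.2, 15.7). TC ⟂ CV, so CV runs at -17.6°; with |CV| = 20.1, V = (-2.99, 9.65). Then |MV| = |V − M| = 28.0.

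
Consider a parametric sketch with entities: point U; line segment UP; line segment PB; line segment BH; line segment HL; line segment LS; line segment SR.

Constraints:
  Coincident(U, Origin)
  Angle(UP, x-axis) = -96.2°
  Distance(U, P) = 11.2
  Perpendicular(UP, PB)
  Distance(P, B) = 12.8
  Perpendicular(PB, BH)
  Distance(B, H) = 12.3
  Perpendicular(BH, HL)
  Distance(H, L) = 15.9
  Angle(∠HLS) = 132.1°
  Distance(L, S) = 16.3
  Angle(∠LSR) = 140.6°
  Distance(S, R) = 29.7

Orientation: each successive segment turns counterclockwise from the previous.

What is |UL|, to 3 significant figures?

3.29

U is at the origin; UP runs at -96.2° with length 11.2, so P = (-1.21, -11.1). UP is perpendicular to PB, so PB runs at -6.20°; with |PB| = 12.8, B = (11.5, -12.5). PB ⟂ BH, so BH runs at 83.8°; with |BH| = 12.3, H = (12.8, -0.289). BH ⟂ HL, so HL runs at 174°; with |HL| = 15.9, L = (-2.96, 1.43). Then |UL| = |L − U| = 3.29.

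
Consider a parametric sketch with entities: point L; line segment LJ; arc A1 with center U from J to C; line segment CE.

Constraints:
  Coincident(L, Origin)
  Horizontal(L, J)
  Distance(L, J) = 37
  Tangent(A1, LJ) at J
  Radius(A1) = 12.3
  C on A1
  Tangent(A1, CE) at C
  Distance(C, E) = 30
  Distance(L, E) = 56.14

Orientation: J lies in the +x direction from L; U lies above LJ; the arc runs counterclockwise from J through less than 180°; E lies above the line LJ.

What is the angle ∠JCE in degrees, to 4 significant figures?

121.3°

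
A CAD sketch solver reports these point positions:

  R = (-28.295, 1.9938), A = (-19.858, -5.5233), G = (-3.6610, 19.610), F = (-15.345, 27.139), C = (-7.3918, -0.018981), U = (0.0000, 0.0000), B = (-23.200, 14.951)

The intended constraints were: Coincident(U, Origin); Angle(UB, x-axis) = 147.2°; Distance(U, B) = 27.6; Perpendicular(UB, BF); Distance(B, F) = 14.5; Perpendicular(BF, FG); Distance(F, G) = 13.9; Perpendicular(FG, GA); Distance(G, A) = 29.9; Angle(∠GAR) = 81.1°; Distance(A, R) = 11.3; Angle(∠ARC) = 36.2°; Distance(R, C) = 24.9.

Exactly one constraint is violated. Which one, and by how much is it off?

Distance(R, C) = 24.9 — off by 3.90.

U = (0.00, 0.00) ✓; UB at 147.2° ✓; |UB| = 27.60 ✓; ∠(UB, BF) = 90.00° ✓; |BF| = 14.50 ✓; ∠(BF, FG) = 90.00° ✓; |FG| = 13.90 ✓; ∠(FG, GA) = 90.00° ✓; |GA| = 29.90 ✓; ∠GAR = 81.10° ✓; |AR| = 11.30 ✓; ∠ARC = 36.20° ✓; |RC| = 21.00 ✗.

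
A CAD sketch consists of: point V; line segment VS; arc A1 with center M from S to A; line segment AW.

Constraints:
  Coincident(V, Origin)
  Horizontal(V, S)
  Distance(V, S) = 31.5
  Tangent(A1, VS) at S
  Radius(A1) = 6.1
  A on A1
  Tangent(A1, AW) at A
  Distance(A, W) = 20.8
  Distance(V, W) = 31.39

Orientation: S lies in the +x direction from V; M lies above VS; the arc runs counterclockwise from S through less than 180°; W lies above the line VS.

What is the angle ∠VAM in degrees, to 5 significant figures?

32.214°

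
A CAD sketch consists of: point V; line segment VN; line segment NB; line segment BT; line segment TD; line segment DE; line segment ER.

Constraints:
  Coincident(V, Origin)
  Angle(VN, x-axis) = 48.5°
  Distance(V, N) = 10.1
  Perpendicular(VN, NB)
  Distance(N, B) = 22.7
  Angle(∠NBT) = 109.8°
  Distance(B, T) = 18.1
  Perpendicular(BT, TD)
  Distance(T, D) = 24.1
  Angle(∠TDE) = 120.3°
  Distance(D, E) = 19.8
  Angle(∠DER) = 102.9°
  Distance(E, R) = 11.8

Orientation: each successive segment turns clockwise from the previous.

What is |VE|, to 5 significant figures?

9.3455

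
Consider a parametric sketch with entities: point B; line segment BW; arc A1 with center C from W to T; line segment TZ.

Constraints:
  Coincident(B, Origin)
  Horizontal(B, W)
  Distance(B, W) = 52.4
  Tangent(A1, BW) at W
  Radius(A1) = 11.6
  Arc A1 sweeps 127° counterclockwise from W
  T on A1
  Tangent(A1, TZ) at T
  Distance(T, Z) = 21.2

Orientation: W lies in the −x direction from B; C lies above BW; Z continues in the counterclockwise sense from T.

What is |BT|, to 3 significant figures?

47.0

B is at the origin; BW is horizontal with |BW| = 52.4 and W on the −x side, so W = (-52.4, 0.00). The tangent condition forces CW to be normal to BW, so C = W + (0, 11.6) = (-52.4, 11.6). On A1, W sits at bearing -90° from C; a 127° counterclockwise sweep puts T at bearing 37°, so T = C + 11.6·(cos 37°, sin 37°) = (-43.1, 18.6). Then |BT| = |T − B| = 47.0.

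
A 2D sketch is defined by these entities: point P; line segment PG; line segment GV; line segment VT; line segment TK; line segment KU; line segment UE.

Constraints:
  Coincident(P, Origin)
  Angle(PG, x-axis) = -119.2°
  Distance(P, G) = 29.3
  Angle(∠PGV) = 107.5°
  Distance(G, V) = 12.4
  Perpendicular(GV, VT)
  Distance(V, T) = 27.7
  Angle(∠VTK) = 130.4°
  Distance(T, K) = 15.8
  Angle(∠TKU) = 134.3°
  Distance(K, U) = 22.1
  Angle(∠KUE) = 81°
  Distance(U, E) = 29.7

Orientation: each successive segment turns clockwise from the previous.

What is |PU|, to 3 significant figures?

15.1

P is at the origin; PG runs at -119.2° with length 29.3, so G = (-14.3, -25.6). ∠PGV = 107.5° gives GV at 168° from the x-axis; with |GV| = 12.4, V = (-26.4, -23.1). The perpendicularity gives VT at right angles to GV, so VT runs at 78.3°; with |VT| = 27.7, T = (-20.8, 4.06). ∠VTK = 130.4° gives TK at 28.7° from the x-axis; with |TK| = 15.8, K = (-6.96, 11.6). ∠TKU = 134.3° gives KU at -17.0° from the x-axis; with |KU| = 22.1, U = (14.2, 5.19). Then |PU| = |U − P| = 15.1.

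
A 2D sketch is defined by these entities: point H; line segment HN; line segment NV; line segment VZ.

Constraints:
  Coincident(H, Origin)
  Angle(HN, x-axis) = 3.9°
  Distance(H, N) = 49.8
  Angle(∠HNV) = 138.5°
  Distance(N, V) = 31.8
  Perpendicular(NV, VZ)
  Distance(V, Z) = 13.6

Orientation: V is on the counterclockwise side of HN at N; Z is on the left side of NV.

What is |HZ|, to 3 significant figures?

71.8

H is at the origin; HN runs at 3.9° with length 49.8, so N = 49.8·(cos 3.9°, sin 3.9°) = (49.7, 3.39). ∠HNV = 138.5°, so NV runs at 3.9° + (180° − 138.5°) = 45.4° from the x-axis; with |NV| = 31.8, V = N + 31.8·(cos 45.4°, sin 45.4°) = (72.0, 26.0). The perpendicularity gives VZ at right angles to NV; with |VZ| = 13.6 on the left of NV, Z = V + 13.6·(-0.712, 0.702) = (62.3, 35.6). Then |HZ| = |Z − H| = 71.8.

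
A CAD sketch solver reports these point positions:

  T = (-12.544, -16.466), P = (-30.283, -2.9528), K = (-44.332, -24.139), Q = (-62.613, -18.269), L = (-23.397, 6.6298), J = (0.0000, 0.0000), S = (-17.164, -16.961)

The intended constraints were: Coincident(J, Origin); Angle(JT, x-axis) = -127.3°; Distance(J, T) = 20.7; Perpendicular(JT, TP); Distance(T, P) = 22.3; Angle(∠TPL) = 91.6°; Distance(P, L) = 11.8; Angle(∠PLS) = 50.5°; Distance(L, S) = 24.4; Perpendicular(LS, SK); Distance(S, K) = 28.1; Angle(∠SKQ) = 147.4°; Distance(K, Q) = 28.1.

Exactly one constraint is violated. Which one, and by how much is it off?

Distance(K, Q) = 28.1 — off by 8.90.

J = (0.00, 0.00) ✓; JT at -127.3° ✓; |JT| = 20.70 ✓; ∠(JT, TP) = 90.00° ✓; |TP| = 22.30 ✓; ∠TPL = 91.60° ✓; |PL| = 11.80 ✓; ∠PLS = 50.50° ✓; |LS| = 24.40 ✓; ∠(LS, SK) = 90.00° ✓; |SK| = 28.10 ✓; ∠SKQ = 147.4° ✓; |KQ| = 19.20 ✗.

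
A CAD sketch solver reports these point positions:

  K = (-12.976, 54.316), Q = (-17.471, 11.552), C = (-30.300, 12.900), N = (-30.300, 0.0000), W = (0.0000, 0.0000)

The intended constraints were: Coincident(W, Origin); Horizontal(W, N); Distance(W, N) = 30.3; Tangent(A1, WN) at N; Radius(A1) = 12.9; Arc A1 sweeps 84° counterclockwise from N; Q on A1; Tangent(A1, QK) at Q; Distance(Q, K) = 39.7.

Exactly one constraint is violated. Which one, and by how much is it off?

Distance(Q, K) = 39.7 — off by 3.30.

W = (0.00, 0.00) ✓; W.y = 0.00, N.y = 0.00 ✓; |WN| = 30.30 ✓; ∠(CN, NW) = 90.00° ✓; |CN| = 12.90 ✓; bearing(C→Q) − bearing(C→N) = 84.00° ✓; |CQ| = 12.90 ✓; ∠(CQ, QK) = 90.00° ✓; |QK| = 43.00 ✗.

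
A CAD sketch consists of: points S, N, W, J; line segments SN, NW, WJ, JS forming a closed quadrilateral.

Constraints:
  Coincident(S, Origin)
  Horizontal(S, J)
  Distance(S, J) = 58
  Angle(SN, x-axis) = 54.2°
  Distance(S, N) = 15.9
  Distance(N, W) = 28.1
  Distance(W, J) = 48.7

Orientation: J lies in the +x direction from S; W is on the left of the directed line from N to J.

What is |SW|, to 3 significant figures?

44.0

Checks: |NW| = 28.10 ✓; |WJ| = 48.70 ✓.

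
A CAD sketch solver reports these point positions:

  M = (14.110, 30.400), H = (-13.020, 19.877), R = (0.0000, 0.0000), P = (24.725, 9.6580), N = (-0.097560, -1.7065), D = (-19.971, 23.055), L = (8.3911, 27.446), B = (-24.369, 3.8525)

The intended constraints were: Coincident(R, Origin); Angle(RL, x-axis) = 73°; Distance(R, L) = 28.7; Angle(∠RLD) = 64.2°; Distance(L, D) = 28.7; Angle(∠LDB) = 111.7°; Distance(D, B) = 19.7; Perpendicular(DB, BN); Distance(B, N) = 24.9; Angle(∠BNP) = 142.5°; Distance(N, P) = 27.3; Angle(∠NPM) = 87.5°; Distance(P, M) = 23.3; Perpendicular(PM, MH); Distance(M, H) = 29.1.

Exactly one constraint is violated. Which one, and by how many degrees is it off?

Perpendicular(PM, MH) — off by 5.90°.

R = (0.00, 0.00) ✓; RL at 73.00° ✓; |RL| = 28.70 ✓; ∠RLD = 64.20° ✓; |LD| = 28.70 ✓; ∠LDB = 111.7° ✓; |DB| = 19.70 ✓; ∠(DB, BN) = 90.00° ✓; |BN| = 24.90 ✓; ∠BNP = 142.5° ✓; |NP| = 27.30 ✓; ∠NPM = 87.50° ✓; |PM| = 23.30 ✓; ∠(PM, MH) = 84.10° ✗; |MH| = 29.10 ✓.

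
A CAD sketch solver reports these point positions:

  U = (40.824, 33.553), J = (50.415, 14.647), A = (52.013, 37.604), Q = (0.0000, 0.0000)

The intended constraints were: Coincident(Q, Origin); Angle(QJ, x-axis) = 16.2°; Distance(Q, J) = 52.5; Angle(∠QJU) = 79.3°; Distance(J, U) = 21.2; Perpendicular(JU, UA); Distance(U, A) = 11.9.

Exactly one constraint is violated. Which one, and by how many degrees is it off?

Perpendicular(JU, UA) — off by 7.00°.

Q = (0.00, 0.00) ✓; QJ at 16.20° ✓; |QJ| = 52.50 ✓; ∠QJU = 79.30° ✓; |JU| = 21.20 ✓; ∠(JU, UA) = 97.00° ✗; |UA| = 11.90 ✓.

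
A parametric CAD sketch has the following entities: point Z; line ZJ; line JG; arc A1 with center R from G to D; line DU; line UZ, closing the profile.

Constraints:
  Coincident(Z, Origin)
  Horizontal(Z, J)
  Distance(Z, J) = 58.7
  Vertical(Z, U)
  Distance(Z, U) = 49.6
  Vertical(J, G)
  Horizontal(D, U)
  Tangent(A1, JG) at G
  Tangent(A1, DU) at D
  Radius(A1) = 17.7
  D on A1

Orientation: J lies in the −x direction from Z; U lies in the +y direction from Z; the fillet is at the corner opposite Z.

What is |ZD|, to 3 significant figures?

64.4

The virtual corner opposite Z is at (-58.7, 49.6). The tangent condition forces RG to be normal to JG and the tangent condition forces RD to be normal to DU, with radius 17.7, so the center R sits 17.7 in from both sides at R = (-41.0, 31.9). That places the tangent points at G = (-58.7, 31.9) on JG and D = (-41.0, 49.6) on DU. Then |ZD| = |D − Z| = 64.4.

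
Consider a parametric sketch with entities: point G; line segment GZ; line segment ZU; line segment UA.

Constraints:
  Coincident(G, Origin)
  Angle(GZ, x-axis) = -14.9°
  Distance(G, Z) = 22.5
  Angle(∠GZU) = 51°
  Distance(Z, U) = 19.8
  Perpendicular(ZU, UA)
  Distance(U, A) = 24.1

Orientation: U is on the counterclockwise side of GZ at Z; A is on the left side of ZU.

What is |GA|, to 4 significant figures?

8.693

G is at the origin; GZ runs at -14.9° with length 22.5, so Z = 22.5·(cos -14.9°, sin -14.9°) = (21.74, -5.785). ∠GZU = 51.0°, so ZU runs at -14.9° + (180° − 51.0°) = 114.1° from the x-axis; with |ZU| = 19.8, U = Z + 19.8·(cos 114.1°, sin 114.1°) = (13.66, 12.29). ZU ⟂ UA; with |UA| = 24.1 on the left of ZU, A = U + 24.1·(-0.9128, -0.4083) = (-8.341, 2.448). Then |GA| = |A − G| = 8.693.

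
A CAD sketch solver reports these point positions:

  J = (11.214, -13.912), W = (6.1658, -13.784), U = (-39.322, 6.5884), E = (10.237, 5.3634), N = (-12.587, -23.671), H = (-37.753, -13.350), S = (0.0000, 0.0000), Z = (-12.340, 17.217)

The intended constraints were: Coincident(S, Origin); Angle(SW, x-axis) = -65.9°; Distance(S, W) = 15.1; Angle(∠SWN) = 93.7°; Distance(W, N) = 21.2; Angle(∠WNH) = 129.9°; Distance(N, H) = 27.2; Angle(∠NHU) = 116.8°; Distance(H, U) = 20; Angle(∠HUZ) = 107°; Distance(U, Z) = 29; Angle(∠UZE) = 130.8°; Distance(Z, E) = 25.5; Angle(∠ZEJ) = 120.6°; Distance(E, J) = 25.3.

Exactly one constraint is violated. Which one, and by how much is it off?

Distance(E, J) = 25.3 — off by 6.00.

S = (0.00, 0.00) ✓; SW at -65.90° ✓; |SW| = 15.10 ✓; ∠SWN = 93.70° ✓; |WN| = 21.20 ✓; ∠WNH = 129.9° ✓; |NH| = 27.20 ✓; ∠NHU = 116.8° ✓; |HU| = 20.00 ✓; ∠HUZ = 107.0° ✓; |UZ| = 29.00 ✓; ∠UZE = 130.8° ✓; |ZE| = 25.50 ✓; ∠ZEJ = 120.6° ✓; |EJ| = 19.30 ✗.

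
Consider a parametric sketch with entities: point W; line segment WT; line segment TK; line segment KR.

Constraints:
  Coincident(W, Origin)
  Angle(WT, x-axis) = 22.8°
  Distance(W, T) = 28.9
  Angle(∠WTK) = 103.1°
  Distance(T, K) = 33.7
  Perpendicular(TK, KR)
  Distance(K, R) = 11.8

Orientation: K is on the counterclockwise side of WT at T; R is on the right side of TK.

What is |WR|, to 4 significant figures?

56.71

∠WTK = 103.1°, so TK runs at 22.8° + (180° − 103.1°) = 99.70° from the x-axis; with |TK| = 33.7, K = T + 33.7·(cos 99.70°, sin 99.70°) = (20.96, 44.42). TK ⟂ KR; with |KR| = 11.8 on the right of TK, R = K + 11.8·(0.9857, 0.1685) = (32.60, 46.41). Then |WR| = |R − W| = 56.71.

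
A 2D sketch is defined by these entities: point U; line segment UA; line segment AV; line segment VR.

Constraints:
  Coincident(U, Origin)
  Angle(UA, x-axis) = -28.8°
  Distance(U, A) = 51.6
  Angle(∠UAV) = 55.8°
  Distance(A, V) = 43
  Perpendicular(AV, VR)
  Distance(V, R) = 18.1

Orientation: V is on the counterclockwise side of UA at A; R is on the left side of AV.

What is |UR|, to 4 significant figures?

28.28

U is at the origin; UA runs at -28.8° with length 51.6, so A = 51.6·(cos -28.8°, sin -28.8°) = (45.22, -24.86). ∠UAV = 55.8°, so AV runs at -28.8° + (180° − 55.8°) = 95.40° from the x-axis; with |AV| = 43.0, V = A + 43.0·(cos 95.40°, sin 95.40°) = (41.17, 17.95). AV is perpendicular to VR; with |VR| = 18.1 on the left of AV, R = V + 18.1·(-0.9956, -0.09411) = (23.15, 16.25). Then |UR| = |R − U| = 28.28.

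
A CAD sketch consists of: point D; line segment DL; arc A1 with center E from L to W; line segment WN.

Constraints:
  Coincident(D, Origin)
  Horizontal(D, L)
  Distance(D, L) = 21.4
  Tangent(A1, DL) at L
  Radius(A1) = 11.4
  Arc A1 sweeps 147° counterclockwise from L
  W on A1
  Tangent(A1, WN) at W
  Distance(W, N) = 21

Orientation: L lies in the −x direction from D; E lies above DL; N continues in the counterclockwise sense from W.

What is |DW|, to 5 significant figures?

25.887

D is at the origin; DL is horizontal with |DL| = 21.4 and L on the −x side, so L = (-21.400, 0.0000). The tangent condition forces EL to be normal to DL, so E = L + (0, 11.4) = (-21.400, 11.400). On A1, L sits at bearing -90° from E; a 147° counterclockwise sweep puts W at bearing 57°, so W = E + 11.4·(cos 57°, sin 57°) = (-15.191, 20.961). Then |DW| = |W − D| = 25.887.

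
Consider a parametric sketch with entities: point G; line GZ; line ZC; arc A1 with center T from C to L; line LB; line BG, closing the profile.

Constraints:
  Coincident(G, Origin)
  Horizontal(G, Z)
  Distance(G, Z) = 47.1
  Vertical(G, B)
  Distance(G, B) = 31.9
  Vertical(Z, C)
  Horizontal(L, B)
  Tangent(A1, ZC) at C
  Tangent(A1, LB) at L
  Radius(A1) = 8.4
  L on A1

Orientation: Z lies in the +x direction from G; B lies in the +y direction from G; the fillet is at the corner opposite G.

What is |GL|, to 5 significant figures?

50.153

G is at the origin; GZ is horizontal with |GZ| = 47.1 and Z on the +x side, so Z = (47.100, 0.0000). GB is vertical with |GB| = 31.9 and B on the +y side, so B = (0.0000, 31.900). The virtual corner opposite G is at (47.100, 31.900). Tangency of A1 to ZC means the radius TC is perpendicular to ZC and A1 meets LB tangentially, so TL is at right angles to LB, with radius 8.4, so the center T sits 8.4 in from both sides at T = (38.700, 23.500). That places the tangent points at C = (47.100, 23.500) on ZC and L = (38.700, 31.900) on LB. Then |GL| = |L − G| = 50.153.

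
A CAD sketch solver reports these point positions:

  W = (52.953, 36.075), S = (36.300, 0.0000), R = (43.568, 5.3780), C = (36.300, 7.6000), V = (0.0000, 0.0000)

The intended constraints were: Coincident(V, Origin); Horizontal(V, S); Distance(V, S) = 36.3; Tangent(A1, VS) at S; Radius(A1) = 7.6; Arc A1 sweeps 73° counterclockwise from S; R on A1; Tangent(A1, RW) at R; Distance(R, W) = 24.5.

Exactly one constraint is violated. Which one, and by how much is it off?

Distance(R, W) = 24.5 — off by 7.60.

V = (0.00, 0.00) ✓; V.y = 0.00, S.y = 0.00 ✓; |VS| = 36.30 ✓; ∠(CS, SV) = 90.00° ✓; |CS| = 7.600 ✓; bearing(C→R) − bearing(C→S) = 73.00° ✓; |CR| = 7.600 ✓; ∠(CR, RW) = 90.00° ✓; |RW| = 32.10 ✗.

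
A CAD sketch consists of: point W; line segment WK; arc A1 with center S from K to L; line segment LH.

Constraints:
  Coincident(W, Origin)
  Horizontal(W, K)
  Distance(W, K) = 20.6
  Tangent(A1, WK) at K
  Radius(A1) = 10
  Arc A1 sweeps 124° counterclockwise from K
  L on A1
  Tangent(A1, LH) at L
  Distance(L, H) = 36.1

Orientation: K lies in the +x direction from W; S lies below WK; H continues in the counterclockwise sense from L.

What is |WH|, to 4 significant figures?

55.93

W is at the origin; W and K share the same y with |WK| = 20.6 and K on the +x side, so K = (20.60, 0.000). The tangent condition forces SK to be normal to WK, so S = K + (0, -10) = (20.60, -10.00). On A1, K sits at bearing 90° from S; a 124° counterclockwise sweep puts L at bearing 214°, so L = S + 10.0·(cos 214°, sin 214°) = (12.31, -15.59). The tangent condition forces SL to be normal to LH, so LH runs along (−sin 214°, cos 214°); with |LH| = 36.1, H = (32.50, -45.52). Then |WH| = |H − W| = 55.93.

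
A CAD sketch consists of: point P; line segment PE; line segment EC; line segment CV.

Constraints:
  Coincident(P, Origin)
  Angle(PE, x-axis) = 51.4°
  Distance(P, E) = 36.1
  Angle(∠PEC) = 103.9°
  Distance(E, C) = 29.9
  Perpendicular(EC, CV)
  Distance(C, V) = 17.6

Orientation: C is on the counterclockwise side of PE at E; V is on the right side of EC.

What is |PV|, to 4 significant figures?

65.26

P is at the origin; PE runs at 51.4° with length 36.1, so E = 36.1·(cos 51.4°, sin 51.4°) = (22.52, 28.21). ∠PEC = 103.9°, so EC runs at 51.4° + (180° − 103.9°) = 127.5° from the x-axis; with |EC| = 29.9, C = E + 29.9·(cos 127.5°, sin 127.5°) = (4.320, 51.93). The perpendicularity gives CV at right angles to EC; with |CV| = 17.6 on the right of EC, V = C + 17.6·(0.7934, 0.6088) = (18.28, 62.65). Then |PV| = |V − P| = 65.26.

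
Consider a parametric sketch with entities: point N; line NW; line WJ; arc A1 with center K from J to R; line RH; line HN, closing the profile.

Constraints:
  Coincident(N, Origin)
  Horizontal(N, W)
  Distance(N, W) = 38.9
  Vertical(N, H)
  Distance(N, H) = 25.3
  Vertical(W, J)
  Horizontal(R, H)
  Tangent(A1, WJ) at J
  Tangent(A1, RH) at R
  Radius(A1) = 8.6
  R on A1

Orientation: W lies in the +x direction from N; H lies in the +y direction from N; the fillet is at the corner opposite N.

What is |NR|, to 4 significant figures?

39.47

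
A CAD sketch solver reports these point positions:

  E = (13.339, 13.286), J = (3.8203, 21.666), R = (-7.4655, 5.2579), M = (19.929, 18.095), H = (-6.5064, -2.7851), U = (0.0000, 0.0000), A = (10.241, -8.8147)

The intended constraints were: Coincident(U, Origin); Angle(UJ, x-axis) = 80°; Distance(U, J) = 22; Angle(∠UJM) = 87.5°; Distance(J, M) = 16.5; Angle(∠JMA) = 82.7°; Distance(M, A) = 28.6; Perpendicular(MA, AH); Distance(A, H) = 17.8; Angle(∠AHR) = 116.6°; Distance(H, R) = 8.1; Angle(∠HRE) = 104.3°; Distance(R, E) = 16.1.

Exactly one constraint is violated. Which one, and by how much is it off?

Distance(R, E) = 16.1 — off by 6.20.

U = (0.00, 0.00) ✓; UJ at 80.00° ✓; |UJ| = 22.00 ✓; ∠UJM = 87.50° ✓; |JM| = 16.50 ✓; ∠JMA = 82.70° ✓; |MA| = 28.60 ✓; ∠(MA, AH) = 90.00° ✓; |AH| = 17.80 ✓; ∠AHR = 116.6° ✓; |HR| = 8.100 ✓; ∠HRE = 104.3° ✓; |RE| = 22.30 ✗.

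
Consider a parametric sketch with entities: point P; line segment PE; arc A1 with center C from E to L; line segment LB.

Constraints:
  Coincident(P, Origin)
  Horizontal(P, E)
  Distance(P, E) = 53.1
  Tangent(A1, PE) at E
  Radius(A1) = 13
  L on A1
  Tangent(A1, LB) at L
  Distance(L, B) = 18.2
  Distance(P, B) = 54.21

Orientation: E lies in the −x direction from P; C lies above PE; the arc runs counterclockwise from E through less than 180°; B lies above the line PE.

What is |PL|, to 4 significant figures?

42.95

P is at the origin; PE is horizontal with |PE| = 53.1 and E on the −x side, so E = (-53.10, 0.000). The tangent condition forces CE to be normal to PE, so C = E + (0, 13) = (-53.10, 13.00). Since CL ⟂ LB (tangency), |CB| = √(13.0² + 18.2²) = 22.37 regardless of where L sits on A1. So B lies on both circle(P, 54.21) and circle(C, 22.37); the above-PE intersection is B = (-43.03, 32.97). L is the foot of the tangent from B: L = (-40.25, 14.98).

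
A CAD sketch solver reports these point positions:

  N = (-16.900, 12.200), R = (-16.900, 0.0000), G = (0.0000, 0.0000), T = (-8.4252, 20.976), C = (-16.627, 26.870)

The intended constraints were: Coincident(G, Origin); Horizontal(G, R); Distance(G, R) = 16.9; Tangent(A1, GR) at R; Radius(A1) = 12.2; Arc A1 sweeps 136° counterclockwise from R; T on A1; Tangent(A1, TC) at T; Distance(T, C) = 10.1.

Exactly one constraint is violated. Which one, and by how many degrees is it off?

Tangent(A1, TC) at T — off by 8.30°.

G = (0.00, 0.00) ✓; G.y = 0.00, R.y = 0.00 ✓; |GR| = 16.90 ✓; ∠(NR, RG) = 90.00° ✓; |NR| = 12.20 ✓; bearing(N→T) − bearing(N→R) = 136.0° ✓; |NT| = 12.20 ✓; ∠(NT, TC) = 81.70° ✗; |TC| = 10.10 ✓.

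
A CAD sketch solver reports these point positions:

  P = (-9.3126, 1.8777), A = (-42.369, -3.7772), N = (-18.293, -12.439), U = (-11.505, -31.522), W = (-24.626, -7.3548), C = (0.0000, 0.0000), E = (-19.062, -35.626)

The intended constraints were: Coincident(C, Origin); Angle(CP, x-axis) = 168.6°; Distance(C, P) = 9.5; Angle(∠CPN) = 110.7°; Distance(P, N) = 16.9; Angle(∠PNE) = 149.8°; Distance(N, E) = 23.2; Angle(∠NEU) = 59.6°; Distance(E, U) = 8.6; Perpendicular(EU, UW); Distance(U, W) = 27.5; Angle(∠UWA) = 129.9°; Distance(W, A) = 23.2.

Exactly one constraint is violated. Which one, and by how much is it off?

Distance(W, A) = 23.2 — off by 5.10.

C = (0.00, 0.00) ✓; CP at 168.6° ✓; |CP| = 9.500 ✓; ∠CPN = 110.7° ✓; |PN| = 16.90 ✓; ∠PNE = 149.8° ✓; |NE| = 23.20 ✓; ∠NEU = 59.60° ✓; |EU| = 8.599 ✓; ∠(EU, UW) = 89.99° ✓; |UW| = 27.50 ✓; ∠UWA = 129.9° ✓; |WA| = 18.10 ✗.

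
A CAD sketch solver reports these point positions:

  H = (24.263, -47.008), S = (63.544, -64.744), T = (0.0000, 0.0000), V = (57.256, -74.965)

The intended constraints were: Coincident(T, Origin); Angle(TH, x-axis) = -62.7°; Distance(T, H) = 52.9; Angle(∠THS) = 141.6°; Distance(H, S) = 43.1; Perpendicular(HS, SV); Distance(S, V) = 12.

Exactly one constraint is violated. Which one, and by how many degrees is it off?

Perpendicular(HS, SV) — off by 7.30°.

T = (0.00, 0.00) ✓; TH at -62.70° ✓; |TH| = 52.90 ✓; ∠THS = 141.6° ✓; |HS| = 43.10 ✓; ∠(HS, SV) = 97.30° ✗; |SV| = 12.00 ✓.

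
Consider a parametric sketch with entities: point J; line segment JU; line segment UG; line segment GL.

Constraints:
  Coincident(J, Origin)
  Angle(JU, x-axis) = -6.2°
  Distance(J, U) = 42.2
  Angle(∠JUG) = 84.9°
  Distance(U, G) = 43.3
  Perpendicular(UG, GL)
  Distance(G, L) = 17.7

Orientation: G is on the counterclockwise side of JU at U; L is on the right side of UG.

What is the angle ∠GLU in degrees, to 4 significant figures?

67.77°

J is at the origin; JU runs at -6.2° with length 42.2, so U = 42.2·(cos -6.2°, sin -6.2°) = (41.95, -4.558). ∠JUG = 84.9°, so UG runs at -6.2° + (180° − 84.9°) = 88.90° from the x-axis; with |UG| = 43.3, G = U + 43.3·(cos 88.90°, sin 88.90°) = (42.78, 38.73). The perpendicularity gives GL at right angles to UG; with |GL| = 17.7 on the right of UG, L = G + 17.7·(0.9998, -0.01920) = (60.48, 38.39). Then cos ∠GLU = LG·LU / (|LG||LU|), giving 67.77°.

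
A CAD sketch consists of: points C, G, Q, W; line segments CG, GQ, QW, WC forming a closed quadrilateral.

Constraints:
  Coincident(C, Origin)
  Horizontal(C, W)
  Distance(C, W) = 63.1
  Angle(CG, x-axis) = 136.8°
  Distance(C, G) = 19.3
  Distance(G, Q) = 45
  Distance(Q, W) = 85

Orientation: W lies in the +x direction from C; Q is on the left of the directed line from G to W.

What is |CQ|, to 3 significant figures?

56.2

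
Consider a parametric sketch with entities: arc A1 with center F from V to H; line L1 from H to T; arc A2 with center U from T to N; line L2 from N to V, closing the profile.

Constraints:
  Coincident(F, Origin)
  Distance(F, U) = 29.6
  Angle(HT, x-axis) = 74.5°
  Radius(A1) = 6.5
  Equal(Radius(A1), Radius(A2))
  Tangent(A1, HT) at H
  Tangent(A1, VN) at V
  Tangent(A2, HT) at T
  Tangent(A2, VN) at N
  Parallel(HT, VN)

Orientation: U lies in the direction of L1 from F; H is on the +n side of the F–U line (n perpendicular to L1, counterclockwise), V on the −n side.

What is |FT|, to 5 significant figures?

30.305

The slot axis is L1's direction at 74.5°, so u = (cos 74.5°, sin 74.5°) = (0.26724, 0.96363) and n = (−sin 74.5°, cos 74.5°) = (-0.96363, 0.26724). F is at the origin and U lies 29.6 along u from F, so U = 29.6·u = (7.9103, 28.523). Tangency of A1 to both parallel lines with radius 6.5 puts H and V at F ± 6.5·n: H = (-6.2636, 1.7370), V = (6.2636, -1.7370). Equal radii place T and N the same way about U: T = U + 6.5·n = (1.6467, 30.261), N = U − 6.5·n = (14.174, 26.786). Then |FT| = |T − F| = 30.305.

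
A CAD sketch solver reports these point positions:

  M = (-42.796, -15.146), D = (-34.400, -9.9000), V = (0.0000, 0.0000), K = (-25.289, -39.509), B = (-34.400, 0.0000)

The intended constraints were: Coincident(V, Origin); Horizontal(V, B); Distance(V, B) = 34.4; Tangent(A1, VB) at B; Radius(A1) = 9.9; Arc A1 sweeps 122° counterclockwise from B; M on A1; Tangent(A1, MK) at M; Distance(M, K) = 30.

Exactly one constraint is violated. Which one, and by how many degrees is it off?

Tangent(A1, MK) at M — off by 3.70°.

V = (0.00, 0.00) ✓; V.y = 0.00, B.y = 0.00 ✓; |VB| = 34.40 ✓; ∠(DB, BV) = 90.00° ✓; |DB| = 9.900 ✓; bearing(D→M) − bearing(D→B) = 122.0° ✓; |DM| = 9.900 ✓; ∠(DM, MK) = 86.30° ✗; |MK| = 30.00 ✓.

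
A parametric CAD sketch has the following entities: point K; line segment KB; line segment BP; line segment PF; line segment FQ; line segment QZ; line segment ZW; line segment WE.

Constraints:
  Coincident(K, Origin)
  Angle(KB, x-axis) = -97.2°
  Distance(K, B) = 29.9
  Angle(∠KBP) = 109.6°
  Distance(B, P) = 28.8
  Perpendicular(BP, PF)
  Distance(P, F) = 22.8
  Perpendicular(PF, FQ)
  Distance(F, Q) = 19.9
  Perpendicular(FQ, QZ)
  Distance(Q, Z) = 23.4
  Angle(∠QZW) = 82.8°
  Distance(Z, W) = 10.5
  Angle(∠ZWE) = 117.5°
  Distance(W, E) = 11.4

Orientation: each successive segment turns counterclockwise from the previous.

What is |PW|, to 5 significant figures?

9.5098

The perpendicularity gives QZ at right angles to FQ, so QZ runs at -116.80°; with |QZ| = 23.4, Z = (3.9260, -34.213). ∠QZW = 82.8° gives ZW at -19.600° from the x-axis; with |ZW| = 10.5, W = (13.818, -37.735). Then |PW| = |W − P| = 9.5098.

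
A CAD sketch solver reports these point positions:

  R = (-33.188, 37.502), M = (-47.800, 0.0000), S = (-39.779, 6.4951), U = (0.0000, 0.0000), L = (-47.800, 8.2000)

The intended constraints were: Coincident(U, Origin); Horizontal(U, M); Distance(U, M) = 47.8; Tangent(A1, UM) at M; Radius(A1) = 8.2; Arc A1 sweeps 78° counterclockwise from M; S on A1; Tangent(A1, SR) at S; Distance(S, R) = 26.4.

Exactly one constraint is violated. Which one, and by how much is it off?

Distance(S, R) = 26.4 — off by 5.30.

U = (0.00, 0.00) ✓; U.y = 0.00, M.y = 0.00 ✓; |UM| = 47.80 ✓; ∠(LM, MU) = 90.00° ✓; |LM| = 8.200 ✓; bearing(L→S) − bearing(L→M) = 78.00° ✓; |LS| = 8.200 ✓; ∠(LS, SR) = 90.00° ✓; |SR| = 31.70 ✗.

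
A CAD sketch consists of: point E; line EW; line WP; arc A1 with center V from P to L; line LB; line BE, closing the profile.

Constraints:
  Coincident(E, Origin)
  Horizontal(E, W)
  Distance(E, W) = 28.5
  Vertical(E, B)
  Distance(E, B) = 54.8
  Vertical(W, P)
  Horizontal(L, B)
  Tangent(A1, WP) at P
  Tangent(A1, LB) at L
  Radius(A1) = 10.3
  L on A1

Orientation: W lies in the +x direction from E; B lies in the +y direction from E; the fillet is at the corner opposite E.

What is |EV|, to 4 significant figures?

48.08

E is at the origin; EW is horizontal with |EW| = 28.5 and W on the +x side, so W = (28.50, 0.000). EB is vertical with |EB| = 54.8 and B on the +y side, so B = (0.000, 54.80). The virtual corner opposite E is at (28.50, 54.80). A1 meets WP tangentially, so VP is at right angles to WP and A1 meets LB tangentially, so VL is at right angles to LB, with radius 10.3, so the center V sits 10.3 in from both sides at V = (18.20, 44.50). Then |EV| = |V − E| = 48.08.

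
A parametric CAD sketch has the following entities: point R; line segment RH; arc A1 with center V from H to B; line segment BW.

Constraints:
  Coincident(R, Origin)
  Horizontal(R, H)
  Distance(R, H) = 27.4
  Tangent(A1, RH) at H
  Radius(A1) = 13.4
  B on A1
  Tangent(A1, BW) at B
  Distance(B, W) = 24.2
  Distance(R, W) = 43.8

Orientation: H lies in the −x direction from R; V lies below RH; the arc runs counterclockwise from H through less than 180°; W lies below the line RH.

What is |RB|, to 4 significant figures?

43.26

Checks: |VB| = 13.40 ✓; ∠(VB, BW) = 90.00° ✓; |BW| = 24.20 ✓; |RW| = 43.80 ✓.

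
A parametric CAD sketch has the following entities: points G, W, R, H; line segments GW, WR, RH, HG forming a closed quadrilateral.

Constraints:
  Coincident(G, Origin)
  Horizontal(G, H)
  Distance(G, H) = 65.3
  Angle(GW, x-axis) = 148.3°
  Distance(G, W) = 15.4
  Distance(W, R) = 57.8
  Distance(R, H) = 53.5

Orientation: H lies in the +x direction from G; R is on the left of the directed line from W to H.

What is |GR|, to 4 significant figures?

54.10

G is at the origin; GH is horizontal with |GH| = 65.3 and H in +x, so H = (65.3, 0). GW runs at 148.3° with |GW| = 15.4, so W = (-13.10, 8.092). R is determined by |WR| = 57.8 and |RH| = 53.5 together: it lies at the intersection of circle(W, 57.8) and circle(H, 53.5). With |WH| = 78.82, the foot of the radical line on WH is 42.45 from W and the perpendicular offset is √(57.8² − 42.45²) = 39.23. Taking the left-of-WH solution: R = (33.15, 42.76).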